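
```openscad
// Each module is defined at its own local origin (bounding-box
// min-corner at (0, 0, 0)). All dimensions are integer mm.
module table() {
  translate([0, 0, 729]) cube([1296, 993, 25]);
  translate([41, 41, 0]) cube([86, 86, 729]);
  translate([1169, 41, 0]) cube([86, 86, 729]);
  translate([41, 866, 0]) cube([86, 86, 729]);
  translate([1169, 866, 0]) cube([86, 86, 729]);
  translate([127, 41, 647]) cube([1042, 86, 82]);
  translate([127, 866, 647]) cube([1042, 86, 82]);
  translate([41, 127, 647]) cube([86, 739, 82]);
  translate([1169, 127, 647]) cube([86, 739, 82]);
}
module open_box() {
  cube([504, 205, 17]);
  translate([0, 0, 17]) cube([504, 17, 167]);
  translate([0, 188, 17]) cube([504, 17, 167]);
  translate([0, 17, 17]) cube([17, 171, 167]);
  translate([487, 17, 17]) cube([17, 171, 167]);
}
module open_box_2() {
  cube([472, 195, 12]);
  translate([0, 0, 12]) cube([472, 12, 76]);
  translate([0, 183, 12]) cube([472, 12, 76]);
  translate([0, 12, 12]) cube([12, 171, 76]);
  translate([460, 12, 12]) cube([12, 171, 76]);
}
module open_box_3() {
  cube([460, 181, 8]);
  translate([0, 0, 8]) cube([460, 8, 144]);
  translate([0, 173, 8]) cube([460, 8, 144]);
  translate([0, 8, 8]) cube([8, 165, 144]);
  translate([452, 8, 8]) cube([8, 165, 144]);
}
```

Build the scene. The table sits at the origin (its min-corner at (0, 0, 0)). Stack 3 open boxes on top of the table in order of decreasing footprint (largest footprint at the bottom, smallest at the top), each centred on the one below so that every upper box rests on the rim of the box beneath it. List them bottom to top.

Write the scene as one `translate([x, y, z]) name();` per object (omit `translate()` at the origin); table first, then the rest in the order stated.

table();
translate([396, 394, 754]) open_box();
translate([412, 399, 938]) open_box_2();
translate([418, 406, 1026]) open_box_3();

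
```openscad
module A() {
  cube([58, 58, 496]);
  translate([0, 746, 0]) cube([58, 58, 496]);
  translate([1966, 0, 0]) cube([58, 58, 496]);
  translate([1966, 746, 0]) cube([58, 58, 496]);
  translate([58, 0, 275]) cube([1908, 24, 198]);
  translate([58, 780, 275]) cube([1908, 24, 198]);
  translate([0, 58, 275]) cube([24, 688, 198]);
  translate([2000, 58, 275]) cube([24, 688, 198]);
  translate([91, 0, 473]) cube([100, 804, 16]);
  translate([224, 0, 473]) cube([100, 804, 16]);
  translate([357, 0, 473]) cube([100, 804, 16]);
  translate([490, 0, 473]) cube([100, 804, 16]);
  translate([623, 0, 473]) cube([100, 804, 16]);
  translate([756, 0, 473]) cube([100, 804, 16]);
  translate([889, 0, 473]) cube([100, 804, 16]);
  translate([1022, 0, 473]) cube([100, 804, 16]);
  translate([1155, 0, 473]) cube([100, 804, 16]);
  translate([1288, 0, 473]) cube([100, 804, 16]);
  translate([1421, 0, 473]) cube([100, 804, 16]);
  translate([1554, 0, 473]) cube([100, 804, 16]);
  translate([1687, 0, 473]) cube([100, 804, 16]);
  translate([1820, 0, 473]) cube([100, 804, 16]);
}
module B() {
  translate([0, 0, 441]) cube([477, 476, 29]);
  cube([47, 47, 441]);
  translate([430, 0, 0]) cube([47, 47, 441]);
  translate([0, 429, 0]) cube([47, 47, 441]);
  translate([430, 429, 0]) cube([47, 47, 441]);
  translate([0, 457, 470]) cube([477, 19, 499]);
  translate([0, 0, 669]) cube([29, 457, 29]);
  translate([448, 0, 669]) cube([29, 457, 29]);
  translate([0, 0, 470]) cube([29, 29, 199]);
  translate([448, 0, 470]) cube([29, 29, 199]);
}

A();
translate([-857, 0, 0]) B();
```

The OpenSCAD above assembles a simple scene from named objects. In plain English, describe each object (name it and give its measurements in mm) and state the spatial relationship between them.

A is a bed frame 2024 mm long (x) by 804 mm wide (y). Four 58×58 mm corner posts, 496 mm tall, at the corners of the footprint. Four rails of 24 mm thickness and 198 mm height run between adjacent posts with their undersides at z = 275 mm, their outer faces flush with the outside of the frame (the two x-running rails run between the posts' inner faces; the two y-running rails run between the posts' inner faces). 14 slats, each 100 mm wide (x) and 16 mm thick, lie across the top of the two x-running rails, running the full 804 mm width of the frame in y; the slats are evenly spaced along x between the inner faces of the end posts with equal gaps (rounded down to the nearest mm) at the −x end and between each pair — any rounding remainder accumulates at the +x end.

B is a chair: 477×476 mm seat, 29 mm thick, top at z = 470 mm, on four 47 mm square corner legs flush with the seat edges. A 19 mm thick backrest slab spans the full seat width, extending 499 mm above the seat top, its back face flush with the seat's +y edge. Two armrests of 29×29 mm section run along each side from the seat's front edge to the front of the backrest, top faces 228 mm above the seat top and outer faces flush with the seat's x-edges; a 29×29 mm post under the front of each armrest stands on the seat at the front corner.

The chair is on the floor beside the bed frame on its −x side.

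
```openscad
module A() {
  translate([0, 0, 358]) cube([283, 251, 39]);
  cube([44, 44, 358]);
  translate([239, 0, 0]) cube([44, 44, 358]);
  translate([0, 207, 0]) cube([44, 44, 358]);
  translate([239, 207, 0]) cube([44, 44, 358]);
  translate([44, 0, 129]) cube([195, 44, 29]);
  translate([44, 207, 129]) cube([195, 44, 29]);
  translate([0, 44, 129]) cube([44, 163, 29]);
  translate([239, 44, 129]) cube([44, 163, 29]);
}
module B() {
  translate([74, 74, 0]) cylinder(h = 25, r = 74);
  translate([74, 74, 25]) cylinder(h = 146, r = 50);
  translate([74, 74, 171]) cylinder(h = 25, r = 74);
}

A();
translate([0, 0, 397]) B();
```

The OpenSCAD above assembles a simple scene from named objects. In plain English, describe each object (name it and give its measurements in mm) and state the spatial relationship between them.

A is a four-legged stool. The seat is 283×251 mm, 39 mm thick, top at z = 397 mm. It stands on four square legs, each 44×44 mm in cross-section, from z = 0 to the seat underside, each flush with a corner of the seat. Four stretchers, 44 mm wide and 29 mm tall, connect adjacent legs with their undersides at z = 129 mm, each running between the inner faces of the legs it joins and aligned with the legs' outer faces on the other axis.

B is a spool: two coaxial disc flanges of radius 74 mm and thickness 25 mm, joined by a core cylinder of radius 50 mm and height 146 mm. The lower flange rests on z = 0 and the three cylinders share a vertical axis.

The spool is on top of the stool.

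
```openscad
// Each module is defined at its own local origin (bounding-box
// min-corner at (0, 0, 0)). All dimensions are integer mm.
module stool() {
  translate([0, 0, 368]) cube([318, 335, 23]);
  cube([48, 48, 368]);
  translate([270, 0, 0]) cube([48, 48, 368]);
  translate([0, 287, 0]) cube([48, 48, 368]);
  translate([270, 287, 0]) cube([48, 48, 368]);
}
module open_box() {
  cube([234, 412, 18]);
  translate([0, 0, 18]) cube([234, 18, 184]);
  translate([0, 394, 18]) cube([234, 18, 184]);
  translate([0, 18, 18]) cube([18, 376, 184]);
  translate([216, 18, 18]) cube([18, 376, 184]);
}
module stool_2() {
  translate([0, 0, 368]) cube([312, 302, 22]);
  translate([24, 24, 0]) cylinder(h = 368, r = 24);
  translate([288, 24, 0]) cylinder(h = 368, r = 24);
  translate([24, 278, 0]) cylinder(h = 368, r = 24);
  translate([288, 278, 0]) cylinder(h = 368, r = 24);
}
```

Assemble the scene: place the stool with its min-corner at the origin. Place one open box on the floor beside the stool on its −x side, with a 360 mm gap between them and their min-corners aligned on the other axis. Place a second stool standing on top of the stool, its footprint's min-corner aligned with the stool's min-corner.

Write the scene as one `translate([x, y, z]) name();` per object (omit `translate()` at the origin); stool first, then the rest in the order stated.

stool();
translate([-594, 0, 0]) open_box();
translate([0, 0, 391]) stool_2();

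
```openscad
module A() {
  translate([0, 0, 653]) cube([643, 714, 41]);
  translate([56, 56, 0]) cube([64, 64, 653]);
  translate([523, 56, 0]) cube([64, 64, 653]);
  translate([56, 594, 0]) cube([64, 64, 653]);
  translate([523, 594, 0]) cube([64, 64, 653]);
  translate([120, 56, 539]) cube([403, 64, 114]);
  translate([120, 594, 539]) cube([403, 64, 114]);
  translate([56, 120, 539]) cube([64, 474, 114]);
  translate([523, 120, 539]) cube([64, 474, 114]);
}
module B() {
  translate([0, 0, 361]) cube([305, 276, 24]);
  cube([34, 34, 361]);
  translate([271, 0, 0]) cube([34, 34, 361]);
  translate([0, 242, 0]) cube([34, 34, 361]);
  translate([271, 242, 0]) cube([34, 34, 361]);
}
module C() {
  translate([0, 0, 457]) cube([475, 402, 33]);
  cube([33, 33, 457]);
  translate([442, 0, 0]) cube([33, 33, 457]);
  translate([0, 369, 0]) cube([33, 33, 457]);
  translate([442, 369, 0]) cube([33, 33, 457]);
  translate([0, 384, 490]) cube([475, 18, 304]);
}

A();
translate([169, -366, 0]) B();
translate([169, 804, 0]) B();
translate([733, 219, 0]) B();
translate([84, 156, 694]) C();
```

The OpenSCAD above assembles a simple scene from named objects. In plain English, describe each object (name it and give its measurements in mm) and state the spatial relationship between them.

A is a table: top 643 mm (x) × 714 mm (y), 41 mm thick, upper face at z = 694 mm, on four 64×64 mm square legs, each inset 56 mm from the nearest pair of top edges, running from z = 0 to the bottom of the top. Four apron rails, 64 mm thick and 114 mm tall, run between adjacent legs with their top edges flush with the underside of the top and their outer faces flush with the legs' outer faces.

B is a four-legged stool. The seat is a 305×276×24 mm slab whose top surface is at z = 385 mm; four square legs, each 34×34 mm in cross-section, run from the floor (z = 0) to the underside of the seat, each flush with a corner of the seat.

C is a chair: 475×402 mm seat, 33 mm thick, top at z = 490 mm, on four 33 mm square corner legs flush with the seat edges. A 18 mm thick backrest slab spans the full seat width, extending 304 mm above the seat top, its back face flush with the seat's +y edge.

Three stools sit around the table at the −y, +y, +x sides. The chair is on top of the table, centred.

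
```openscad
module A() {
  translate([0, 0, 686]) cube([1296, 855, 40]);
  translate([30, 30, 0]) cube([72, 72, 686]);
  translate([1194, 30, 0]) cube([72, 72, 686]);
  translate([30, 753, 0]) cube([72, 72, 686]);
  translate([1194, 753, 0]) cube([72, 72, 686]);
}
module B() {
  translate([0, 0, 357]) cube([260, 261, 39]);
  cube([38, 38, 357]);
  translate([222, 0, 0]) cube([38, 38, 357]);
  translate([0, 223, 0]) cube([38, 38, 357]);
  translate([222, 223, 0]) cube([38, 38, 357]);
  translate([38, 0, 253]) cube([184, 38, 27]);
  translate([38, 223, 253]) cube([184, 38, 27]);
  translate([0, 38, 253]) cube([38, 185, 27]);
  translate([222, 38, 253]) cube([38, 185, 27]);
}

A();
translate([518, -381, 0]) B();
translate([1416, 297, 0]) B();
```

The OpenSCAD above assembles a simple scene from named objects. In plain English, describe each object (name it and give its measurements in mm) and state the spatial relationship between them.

A is a table with a 1296×855 mm rectangular top, 40 mm thick, top surface at z = 726 mm, supported by four 72×72 mm square legs, each inset 30 mm from the nearest pair of top edges, running from the floor.

B is a four-legged stool. The seat is a 260×261×39 mm slab whose top surface is at z = 396 mm; four square legs, each 38×38 mm in cross-section, run from the floor (z = 0) to the underside of the seat, each flush with a corner of the seat. Four stretchers, 38 mm wide and 27 mm tall, connect adjacent legs with their undersides at z = 253 mm, each running between the inner faces of the legs it joins and aligned with the legs' outer faces on the other axis.

Two stools sit around the table at the −y, +x sides.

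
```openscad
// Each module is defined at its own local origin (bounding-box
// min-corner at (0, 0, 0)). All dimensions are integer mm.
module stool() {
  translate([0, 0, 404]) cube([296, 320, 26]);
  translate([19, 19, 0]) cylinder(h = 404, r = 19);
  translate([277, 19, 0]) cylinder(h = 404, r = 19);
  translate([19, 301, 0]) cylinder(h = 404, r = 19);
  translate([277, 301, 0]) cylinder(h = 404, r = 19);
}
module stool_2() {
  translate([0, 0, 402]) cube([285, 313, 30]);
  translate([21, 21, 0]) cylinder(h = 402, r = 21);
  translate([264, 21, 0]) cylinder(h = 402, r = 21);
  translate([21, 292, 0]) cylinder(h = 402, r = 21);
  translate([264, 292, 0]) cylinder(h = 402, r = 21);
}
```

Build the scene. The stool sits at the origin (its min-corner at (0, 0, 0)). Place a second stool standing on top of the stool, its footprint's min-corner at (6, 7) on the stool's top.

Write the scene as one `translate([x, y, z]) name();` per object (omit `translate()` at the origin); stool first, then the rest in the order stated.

stool();
translate([6, 7, 430]) stool_2();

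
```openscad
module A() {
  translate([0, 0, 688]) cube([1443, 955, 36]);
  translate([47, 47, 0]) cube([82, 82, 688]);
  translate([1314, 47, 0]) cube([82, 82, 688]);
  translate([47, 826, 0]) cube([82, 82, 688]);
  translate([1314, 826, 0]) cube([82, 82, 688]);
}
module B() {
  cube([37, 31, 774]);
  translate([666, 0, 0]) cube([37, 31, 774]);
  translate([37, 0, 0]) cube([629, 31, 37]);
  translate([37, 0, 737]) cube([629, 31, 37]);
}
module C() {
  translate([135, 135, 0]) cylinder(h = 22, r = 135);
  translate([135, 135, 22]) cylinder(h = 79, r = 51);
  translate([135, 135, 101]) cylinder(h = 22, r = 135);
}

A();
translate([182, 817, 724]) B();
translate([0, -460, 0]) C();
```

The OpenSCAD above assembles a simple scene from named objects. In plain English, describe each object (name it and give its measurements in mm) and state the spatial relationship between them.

A is a rectangular dining table. The top is 1443×955×36 mm with its upper surface at z = 724 mm. It stands on four 82×82 mm square legs, each inset 47 mm from the nearest pair of top edges, running from the floor to the underside of the top.

B is a picture frame with a 629×700 mm rectangular opening (x by z) and a uniform 37 mm border on every side. Frame depth is 31 mm along y. It is built from two vertical stiles running the full outside height and two horizontal rails spanning the gap between the stiles.

C is a spool: two coaxial disc flanges of radius 135 mm and thickness 22 mm, joined by a core cylinder of radius 51 mm and height 79 mm. The lower flange rests on z = 0 and the three cylinders share a vertical axis.

The picture frame is on top of the table. The spool is on the floor beside the table on its −y side.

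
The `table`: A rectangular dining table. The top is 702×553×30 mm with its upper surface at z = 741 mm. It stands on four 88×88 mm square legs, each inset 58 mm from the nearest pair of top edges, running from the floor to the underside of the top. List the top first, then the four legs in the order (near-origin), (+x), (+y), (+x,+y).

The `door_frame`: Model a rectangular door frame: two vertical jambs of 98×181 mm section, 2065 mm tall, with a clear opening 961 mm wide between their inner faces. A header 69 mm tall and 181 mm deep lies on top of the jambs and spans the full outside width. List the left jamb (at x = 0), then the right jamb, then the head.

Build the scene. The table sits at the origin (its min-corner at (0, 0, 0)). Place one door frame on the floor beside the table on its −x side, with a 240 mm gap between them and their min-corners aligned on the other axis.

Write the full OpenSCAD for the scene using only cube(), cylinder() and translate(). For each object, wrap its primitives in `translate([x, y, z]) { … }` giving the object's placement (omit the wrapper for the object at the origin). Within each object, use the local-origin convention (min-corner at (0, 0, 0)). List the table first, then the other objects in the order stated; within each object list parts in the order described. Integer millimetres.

translate([0, 0, 711]) cube([702, 553, 30]);
translate([58, 58, 0]) cube([88, 88, 711]);
translate([556, 58, 0]) cube([88, 88, 711]);
translate([58, 407, 0]) cube([88, 88, 711]);
translate([556, 407, 0]) cube([88, 88, 711]);
translate([-1397, 0, 0]) {
  cube([98, 181, 2065]);
  translate([1059, 0, 0]) cube([98, 181, 2065]);
  translate([0, 0, 2065]) cube([1157, 181, 69]);
}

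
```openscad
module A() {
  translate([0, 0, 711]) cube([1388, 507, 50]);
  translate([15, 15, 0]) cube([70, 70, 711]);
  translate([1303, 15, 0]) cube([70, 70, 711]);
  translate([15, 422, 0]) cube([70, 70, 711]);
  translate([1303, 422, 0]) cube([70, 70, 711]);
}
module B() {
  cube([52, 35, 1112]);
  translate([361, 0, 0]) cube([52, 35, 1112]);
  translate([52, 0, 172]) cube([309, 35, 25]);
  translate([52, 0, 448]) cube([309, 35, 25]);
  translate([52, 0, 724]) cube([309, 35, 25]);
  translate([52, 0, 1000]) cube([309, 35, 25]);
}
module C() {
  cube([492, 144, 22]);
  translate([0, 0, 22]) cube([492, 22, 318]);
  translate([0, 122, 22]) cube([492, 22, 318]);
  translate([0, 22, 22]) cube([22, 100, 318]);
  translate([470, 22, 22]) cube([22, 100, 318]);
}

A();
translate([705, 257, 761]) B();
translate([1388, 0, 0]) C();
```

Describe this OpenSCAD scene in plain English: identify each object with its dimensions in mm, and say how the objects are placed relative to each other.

A is a table: top 1388 mm (x) × 507 mm (y), 50 mm thick, upper face at z = 761 mm, on four 70×70 mm square legs, each inset 15 mm from the nearest pair of top edges, running from z = 0 to the bottom of the top.

B is a straight ladder. Two 52×35 mm vertical rails, 1112 mm tall, stand 413 mm apart (outside-to-outside) with their front faces coplanar on the −y side. 4 rungs, each 35 mm deep and 25 mm tall, span between the inner faces of the rails, front faces flush with the rails. The lowest rung's underside is at z = 172 mm and rungs are spaced 276 mm apart (underside to underside).

C is an open storage box with external size 492×144×340 mm and wall thickness 22 mm (the base is also 22 mm thick). The base covers the whole footprint; the four walls stand on the base, with the y-facing walls full-width and the x-facing walls fitting between their inner faces.

The ladder is on top of the table. The open box is against the table's +x side, with their −y faces flush.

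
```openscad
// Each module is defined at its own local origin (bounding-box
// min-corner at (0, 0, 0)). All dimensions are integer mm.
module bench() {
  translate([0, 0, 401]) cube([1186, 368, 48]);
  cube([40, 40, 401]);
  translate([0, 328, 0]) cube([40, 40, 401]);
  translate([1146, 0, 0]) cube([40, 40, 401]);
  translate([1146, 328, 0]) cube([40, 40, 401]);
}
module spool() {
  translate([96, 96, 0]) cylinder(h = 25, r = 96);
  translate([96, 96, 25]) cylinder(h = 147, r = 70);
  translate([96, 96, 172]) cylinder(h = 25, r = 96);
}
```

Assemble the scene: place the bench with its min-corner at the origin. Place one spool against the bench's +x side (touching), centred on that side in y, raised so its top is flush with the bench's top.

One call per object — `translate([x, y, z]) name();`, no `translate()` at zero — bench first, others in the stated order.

bench();
translate([1186, 88, 252]) spool();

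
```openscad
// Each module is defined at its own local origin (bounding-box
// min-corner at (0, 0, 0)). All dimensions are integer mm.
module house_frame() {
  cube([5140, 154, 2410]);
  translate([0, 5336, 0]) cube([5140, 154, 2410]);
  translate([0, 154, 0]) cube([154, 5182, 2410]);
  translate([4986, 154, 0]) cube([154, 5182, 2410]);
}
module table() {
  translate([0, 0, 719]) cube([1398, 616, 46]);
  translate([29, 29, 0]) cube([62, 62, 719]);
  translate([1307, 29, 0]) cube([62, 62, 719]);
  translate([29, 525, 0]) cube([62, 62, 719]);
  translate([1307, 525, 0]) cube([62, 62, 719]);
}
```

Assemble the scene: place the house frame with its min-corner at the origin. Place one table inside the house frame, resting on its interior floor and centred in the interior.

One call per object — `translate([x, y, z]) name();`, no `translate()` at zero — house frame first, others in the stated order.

house_frame();
translate([1871, 2437, 0]) table();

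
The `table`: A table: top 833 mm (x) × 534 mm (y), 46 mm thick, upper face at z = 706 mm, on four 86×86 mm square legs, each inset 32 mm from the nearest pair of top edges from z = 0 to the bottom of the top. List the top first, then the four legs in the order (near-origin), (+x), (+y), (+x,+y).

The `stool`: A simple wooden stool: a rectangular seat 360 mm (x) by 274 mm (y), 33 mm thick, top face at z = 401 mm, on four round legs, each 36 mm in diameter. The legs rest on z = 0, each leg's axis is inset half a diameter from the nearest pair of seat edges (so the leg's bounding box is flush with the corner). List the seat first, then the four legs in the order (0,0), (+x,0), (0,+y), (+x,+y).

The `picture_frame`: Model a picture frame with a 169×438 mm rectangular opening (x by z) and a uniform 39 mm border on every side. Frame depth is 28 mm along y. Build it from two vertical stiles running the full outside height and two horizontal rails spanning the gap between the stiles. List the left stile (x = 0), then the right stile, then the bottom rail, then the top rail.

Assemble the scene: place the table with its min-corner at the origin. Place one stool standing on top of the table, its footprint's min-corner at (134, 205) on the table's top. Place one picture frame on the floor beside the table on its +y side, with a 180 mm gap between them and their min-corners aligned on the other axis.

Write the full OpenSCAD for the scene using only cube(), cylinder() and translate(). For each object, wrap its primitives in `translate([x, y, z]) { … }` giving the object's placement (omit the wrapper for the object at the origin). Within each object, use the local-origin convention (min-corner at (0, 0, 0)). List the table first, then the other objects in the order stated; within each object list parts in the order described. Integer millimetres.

translate([0, 0, 660]) cube([833, 534, 46]);
translate([32, 32, 0]) cube([86, 86, 660]);
translate([715, 32, 0]) cube([86, 86, 660]);
translate([32, 416, 0]) cube([86, 86, 660]);
translate([715, 416, 0]) cube([86, 86, 660]);
translate([134, 205, 706]) {
  translate([0, 0, 368]) cube([360, 274, 33]);
  translate([18, 18, 0]) cylinder(h = 368, r = 18);
  translate([342, 18, 0]) cylinder(h = 368, r = 18);
  translate([18, 256, 0]) cylinder(h = 368, r = 18);
  translate([342, 256, 0]) cylinder(h = 368, r = 18);
}
translate([0, 714, 0]) {
  cube([39, 28, 516]);
  translate([208, 0, 0]) cube([39, 28, 516]);
  translate([39, 0, 0]) cube([169, 28, 39]);
  translate([39, 0, 477]) cube([169, 28, 39]);
}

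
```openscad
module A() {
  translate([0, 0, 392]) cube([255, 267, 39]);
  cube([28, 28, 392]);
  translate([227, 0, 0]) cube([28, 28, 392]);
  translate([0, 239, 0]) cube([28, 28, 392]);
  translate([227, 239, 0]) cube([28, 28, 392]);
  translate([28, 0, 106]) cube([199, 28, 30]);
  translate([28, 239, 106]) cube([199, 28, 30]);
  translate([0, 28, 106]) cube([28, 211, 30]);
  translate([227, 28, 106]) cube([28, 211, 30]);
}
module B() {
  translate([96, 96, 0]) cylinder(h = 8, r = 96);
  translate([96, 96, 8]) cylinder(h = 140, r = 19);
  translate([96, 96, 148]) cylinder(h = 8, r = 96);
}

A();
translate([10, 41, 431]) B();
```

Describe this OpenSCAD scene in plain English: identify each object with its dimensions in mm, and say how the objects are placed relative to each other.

A is a four-legged stool. The seat is a 255×267×39 mm slab whose top surface is at z = 431 mm; four square legs, each 28×28 mm in cross-section, run from the floor (z = 0) to the underside of the seat, each flush with a corner of the seat. Four stretchers, 28 mm wide and 30 mm tall, connect adjacent legs with their undersides at z = 106 mm, each running between the inner faces of the legs it joins and aligned with the legs' outer faces on the other axis.

B is a spool: two coaxial disc flanges of radius 96 mm and thickness 8 mm, joined by a core cylinder of radius 19 mm and height 140 mm. The lower flange rests on z = 0 and the three cylinders share a vertical axis.

The spool is on top of the stool.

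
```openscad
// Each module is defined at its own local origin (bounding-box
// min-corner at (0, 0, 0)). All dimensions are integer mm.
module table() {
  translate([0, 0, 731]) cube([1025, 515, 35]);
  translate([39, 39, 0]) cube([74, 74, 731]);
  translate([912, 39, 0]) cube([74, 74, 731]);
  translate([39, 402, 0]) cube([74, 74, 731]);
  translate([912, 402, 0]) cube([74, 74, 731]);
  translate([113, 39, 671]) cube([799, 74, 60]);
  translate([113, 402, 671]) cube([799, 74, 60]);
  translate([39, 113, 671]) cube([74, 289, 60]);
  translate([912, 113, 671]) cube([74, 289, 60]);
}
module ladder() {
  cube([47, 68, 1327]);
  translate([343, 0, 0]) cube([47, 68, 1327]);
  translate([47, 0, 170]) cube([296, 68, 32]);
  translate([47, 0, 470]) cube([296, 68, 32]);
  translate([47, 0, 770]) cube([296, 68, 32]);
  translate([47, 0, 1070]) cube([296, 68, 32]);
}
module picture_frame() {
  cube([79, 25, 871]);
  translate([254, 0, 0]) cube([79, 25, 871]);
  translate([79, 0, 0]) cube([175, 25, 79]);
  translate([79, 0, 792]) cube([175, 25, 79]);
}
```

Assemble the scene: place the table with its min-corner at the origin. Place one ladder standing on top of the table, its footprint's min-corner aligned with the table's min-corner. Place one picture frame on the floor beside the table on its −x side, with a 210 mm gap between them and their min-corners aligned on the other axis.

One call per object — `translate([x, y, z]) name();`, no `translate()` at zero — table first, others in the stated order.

table();
translate([0, 0, 766]) ladder();
translate([-543, 0, 0]) picture_frame();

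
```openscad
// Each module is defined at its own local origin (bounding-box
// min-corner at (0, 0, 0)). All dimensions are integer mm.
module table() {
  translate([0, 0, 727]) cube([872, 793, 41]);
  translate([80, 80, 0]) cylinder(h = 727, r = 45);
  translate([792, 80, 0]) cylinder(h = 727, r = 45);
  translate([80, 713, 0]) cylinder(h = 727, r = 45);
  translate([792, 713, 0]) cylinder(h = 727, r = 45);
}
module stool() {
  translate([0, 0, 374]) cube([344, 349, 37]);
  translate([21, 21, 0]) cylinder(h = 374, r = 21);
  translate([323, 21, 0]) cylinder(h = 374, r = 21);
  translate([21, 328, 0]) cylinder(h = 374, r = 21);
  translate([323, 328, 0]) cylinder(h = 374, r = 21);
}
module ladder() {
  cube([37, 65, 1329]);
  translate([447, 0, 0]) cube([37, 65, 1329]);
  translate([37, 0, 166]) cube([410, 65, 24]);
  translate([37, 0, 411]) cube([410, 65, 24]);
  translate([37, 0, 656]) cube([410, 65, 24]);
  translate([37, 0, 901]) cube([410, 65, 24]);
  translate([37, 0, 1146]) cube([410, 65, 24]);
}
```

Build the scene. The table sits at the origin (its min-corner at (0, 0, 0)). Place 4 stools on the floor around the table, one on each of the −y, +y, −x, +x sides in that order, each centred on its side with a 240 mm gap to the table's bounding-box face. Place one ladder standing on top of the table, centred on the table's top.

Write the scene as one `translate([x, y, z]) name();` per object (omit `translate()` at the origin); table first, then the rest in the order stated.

table();
translate([264, -589, 0]) stool();
translate([264, 1033, 0]) stool();
translate([-584, 222, 0]) stool();
translate([1112, 222, 0]) stool();
translate([194, 364, 768]) ladder();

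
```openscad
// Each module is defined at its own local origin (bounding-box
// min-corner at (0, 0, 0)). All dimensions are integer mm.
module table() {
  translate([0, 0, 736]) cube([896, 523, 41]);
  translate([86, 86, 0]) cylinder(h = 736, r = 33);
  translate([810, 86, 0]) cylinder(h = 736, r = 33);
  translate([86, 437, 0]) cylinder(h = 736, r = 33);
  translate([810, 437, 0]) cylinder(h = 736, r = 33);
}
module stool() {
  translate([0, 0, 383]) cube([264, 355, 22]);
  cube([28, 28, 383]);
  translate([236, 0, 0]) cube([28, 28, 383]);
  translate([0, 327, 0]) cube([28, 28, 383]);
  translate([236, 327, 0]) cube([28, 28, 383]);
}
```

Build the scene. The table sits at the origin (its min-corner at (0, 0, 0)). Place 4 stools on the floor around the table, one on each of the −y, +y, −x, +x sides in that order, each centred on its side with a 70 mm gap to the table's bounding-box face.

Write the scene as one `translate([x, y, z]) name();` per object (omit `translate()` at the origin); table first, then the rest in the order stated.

table();
translate([316, -425, 0]) stool();
translate([316, 593, 0]) stool();
translate([-334, 84, 0]) stool();
translate([966, 84, 0]) stool();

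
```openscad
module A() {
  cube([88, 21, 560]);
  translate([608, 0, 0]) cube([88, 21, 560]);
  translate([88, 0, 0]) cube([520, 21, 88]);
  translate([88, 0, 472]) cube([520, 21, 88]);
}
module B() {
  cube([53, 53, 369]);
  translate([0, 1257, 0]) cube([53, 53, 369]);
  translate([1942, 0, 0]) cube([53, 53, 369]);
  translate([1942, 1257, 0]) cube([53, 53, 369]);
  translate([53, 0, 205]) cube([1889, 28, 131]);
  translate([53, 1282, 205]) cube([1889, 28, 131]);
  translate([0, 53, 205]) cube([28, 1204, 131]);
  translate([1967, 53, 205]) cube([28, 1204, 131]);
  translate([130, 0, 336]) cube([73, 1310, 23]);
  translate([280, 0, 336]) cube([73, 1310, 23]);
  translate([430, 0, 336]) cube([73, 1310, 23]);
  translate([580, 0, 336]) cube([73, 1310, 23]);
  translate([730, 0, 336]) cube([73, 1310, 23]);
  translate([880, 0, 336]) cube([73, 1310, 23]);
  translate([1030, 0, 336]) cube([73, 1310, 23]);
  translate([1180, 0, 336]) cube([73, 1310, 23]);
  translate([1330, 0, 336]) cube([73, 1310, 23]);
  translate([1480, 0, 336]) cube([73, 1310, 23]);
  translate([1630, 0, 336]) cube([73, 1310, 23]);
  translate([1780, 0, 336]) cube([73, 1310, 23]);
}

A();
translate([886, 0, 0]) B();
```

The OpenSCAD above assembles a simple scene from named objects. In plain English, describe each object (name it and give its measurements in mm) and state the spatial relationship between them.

A is a picture frame with a 520×384 mm rectangular opening (x by z) and a uniform 88 mm border on every side. Frame depth is 21 mm along y. It is built from two vertical stiles running the full outside height and two horizontal rails spanning the gap between the stiles.

B is a bed frame 1995 mm long (x) by 1310 mm wide (y). Four 53×53 mm corner posts, 369 mm tall, at the corners of the footprint. Four rails of 28 mm thickness and 131 mm height run between adjacent posts with their undersides at z = 205 mm, their outer faces flush with the outside of the frame (the two x-running rails run between the posts' inner faces; the two y-running rails run between the posts' inner faces). 12 slats, each 73 mm wide (x) and 23 mm thick, lie across the top of the two x-running rails, running the full 1310 mm width of the frame in y; the slats are evenly spaced along x between the inner faces of the end posts with equal gaps (rounded down to the nearest mm) at the −x end and between each pair — any rounding remainder accumulates at the +x end.

The bed frame is on the floor beside the picture frame on its +x side.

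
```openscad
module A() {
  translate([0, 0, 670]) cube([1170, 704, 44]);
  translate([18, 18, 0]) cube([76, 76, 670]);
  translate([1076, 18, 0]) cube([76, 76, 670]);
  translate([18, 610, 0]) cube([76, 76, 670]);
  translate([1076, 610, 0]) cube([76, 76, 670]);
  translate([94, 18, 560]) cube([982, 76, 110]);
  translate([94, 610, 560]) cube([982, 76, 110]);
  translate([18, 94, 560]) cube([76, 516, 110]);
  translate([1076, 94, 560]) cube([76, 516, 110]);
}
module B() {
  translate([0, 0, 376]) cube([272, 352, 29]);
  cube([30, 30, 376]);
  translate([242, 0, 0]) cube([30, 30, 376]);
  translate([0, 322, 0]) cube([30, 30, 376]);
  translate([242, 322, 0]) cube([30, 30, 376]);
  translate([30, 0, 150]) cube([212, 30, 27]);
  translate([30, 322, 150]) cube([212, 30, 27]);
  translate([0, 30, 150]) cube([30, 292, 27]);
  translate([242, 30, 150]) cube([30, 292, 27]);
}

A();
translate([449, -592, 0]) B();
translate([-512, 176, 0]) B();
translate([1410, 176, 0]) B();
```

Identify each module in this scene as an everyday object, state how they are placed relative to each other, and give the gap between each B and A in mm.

Each stool's nearest face is 240 mm from the table's bounding box.

A is a table. B is a stool. Three stools sit around the table at the −y, −x, +x sides. The gap between each stool and the table is 240 mm.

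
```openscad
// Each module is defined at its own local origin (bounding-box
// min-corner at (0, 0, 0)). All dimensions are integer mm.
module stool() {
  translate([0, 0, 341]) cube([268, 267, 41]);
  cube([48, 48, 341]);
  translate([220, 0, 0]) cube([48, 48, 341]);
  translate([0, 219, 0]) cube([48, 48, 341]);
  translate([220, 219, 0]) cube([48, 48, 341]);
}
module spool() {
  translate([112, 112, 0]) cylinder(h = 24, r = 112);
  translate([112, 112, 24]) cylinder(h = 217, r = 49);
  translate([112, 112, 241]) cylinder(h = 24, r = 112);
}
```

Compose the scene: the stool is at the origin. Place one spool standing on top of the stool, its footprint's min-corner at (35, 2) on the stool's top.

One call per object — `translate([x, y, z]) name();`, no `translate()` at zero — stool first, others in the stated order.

stool();
translate([35, 2, 382]) spool();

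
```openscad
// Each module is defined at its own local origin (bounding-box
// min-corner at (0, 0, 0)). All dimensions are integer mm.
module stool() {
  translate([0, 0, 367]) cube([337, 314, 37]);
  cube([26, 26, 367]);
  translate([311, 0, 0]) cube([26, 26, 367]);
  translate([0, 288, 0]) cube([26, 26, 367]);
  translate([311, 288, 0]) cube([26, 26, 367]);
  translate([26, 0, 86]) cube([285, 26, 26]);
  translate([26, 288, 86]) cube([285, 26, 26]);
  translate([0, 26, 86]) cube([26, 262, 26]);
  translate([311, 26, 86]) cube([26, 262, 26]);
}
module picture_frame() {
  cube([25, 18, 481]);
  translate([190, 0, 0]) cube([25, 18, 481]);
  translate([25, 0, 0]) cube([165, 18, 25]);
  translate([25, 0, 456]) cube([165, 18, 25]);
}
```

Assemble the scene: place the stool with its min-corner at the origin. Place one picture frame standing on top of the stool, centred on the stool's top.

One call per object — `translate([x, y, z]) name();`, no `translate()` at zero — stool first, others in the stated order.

stool();
translate([61, 148, 404]) picture_frame();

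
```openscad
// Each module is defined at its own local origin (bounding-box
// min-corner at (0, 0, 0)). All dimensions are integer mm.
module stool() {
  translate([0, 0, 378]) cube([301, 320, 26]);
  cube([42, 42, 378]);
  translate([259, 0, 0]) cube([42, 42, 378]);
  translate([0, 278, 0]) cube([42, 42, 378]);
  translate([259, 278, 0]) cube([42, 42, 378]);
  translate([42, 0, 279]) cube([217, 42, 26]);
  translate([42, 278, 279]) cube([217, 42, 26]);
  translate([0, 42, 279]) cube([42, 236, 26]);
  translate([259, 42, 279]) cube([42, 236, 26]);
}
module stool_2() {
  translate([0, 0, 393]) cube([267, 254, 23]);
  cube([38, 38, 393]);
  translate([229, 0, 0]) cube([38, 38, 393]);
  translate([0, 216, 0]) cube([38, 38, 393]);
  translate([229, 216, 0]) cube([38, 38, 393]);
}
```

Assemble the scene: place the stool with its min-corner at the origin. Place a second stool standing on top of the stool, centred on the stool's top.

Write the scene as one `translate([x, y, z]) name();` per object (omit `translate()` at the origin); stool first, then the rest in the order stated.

stool();
translate([17, 33, 404]) stool_2();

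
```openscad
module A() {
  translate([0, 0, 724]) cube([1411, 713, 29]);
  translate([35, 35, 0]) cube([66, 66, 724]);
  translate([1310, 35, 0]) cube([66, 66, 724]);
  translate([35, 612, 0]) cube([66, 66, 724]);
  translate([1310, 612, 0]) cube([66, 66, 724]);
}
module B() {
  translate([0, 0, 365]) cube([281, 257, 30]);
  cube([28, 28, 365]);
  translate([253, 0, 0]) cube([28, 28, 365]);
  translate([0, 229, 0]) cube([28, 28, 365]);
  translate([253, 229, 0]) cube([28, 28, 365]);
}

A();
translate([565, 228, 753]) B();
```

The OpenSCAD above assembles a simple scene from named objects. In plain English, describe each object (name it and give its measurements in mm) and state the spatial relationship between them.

A is a table with a 1411×713 mm rectangular top, 29 mm thick, top surface at z = 753 mm, supported by four 66×66 mm square legs, each inset 35 mm from the nearest pair of top edges, running from the floor.

B is a four-legged stool. The seat is a 281×257×30 mm slab whose top surface is at z = 395 mm; four square legs, each 28×28 mm in cross-section, run from the floor (z = 0) to the underside of the seat, each flush with a corner of the seat.

The stool is on top of the table, centred.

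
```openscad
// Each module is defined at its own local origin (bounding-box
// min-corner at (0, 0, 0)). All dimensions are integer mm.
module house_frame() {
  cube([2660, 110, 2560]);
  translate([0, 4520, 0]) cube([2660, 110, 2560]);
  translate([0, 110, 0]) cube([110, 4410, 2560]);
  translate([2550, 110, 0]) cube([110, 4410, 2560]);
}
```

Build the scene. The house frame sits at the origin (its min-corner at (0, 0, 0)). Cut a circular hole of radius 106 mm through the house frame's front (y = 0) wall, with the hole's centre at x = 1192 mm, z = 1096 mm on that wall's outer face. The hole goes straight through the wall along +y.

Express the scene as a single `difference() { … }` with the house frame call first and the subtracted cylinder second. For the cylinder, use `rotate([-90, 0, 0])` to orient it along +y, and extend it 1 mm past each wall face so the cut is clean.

difference() {
  house_frame();
  translate([1192, -1, 1096]) rotate([-90, 0, 0]) cylinder(h = 112, r = 106);
}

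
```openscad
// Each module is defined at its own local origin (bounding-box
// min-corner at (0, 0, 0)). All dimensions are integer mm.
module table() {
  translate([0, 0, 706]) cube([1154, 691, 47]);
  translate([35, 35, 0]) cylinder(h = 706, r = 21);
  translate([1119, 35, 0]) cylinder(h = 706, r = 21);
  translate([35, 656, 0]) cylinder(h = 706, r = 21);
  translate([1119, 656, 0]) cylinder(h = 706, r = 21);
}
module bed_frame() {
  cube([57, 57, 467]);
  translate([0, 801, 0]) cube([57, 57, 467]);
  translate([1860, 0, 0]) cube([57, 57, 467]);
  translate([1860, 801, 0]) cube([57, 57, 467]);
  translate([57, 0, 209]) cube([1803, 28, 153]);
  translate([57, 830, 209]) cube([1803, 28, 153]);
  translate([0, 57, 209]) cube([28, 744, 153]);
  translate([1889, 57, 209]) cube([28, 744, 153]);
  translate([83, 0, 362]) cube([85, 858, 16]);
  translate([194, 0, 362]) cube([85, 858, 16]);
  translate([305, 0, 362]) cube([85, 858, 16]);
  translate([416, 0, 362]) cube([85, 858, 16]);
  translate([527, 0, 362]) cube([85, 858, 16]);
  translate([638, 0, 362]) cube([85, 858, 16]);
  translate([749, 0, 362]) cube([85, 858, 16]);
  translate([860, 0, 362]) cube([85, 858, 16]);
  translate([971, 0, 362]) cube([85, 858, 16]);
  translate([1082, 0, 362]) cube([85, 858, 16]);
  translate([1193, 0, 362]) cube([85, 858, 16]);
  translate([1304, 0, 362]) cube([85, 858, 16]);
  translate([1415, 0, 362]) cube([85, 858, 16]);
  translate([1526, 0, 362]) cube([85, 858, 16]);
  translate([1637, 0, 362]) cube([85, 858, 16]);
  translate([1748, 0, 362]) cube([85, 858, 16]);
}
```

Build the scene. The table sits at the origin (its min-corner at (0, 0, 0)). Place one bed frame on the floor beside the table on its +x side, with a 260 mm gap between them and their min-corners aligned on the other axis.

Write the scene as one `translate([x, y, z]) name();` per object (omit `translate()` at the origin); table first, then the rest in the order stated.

table();
translate([1414, 0, 0]) bed_frame();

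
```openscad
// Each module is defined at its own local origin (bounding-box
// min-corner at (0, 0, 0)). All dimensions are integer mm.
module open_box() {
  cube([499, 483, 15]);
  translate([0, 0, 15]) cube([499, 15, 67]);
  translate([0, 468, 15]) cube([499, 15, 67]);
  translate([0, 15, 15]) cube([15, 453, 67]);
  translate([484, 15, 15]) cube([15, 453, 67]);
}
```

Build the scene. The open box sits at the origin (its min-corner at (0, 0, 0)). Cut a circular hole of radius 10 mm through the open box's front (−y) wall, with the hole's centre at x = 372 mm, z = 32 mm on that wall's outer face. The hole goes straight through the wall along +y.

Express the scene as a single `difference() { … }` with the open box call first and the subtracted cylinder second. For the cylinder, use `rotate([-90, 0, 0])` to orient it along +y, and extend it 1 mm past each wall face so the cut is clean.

difference() {
  open_box();
  translate([372, -1, 32]) rotate([-90, 0, 0]) cylinder(h = 17, r = 10);
}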